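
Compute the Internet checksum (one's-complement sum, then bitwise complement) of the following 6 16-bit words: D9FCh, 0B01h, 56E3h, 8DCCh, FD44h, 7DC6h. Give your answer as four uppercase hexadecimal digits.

BB46

One's-complement addition (fold any carry out of bit 15 back into bit 0):
  0xD9FC + 0x0B01 = 0x0E4FD
  0xE4FD + 0x56E3 = 0x13BE0 → wrap carry → 0x3BE1
  0x3BE1 + 0x8DCC = 0x0C9AD
  0xC9AD + 0xFD44 = 0x1C6F1 → wrap carry → 0xC6F2
  0xC6F2 + 0x7DC6 = 0x144B8 → wrap carry → 0x44B9
One's-complement sum = 0x44B9.
Checksum = ~0x44B9 & 0xFFFF = 0xBB46.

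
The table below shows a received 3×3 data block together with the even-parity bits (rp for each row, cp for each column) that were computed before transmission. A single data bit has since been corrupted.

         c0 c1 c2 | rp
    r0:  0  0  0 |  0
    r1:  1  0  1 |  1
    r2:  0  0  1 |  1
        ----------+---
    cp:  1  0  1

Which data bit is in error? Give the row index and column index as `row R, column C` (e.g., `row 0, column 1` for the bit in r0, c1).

Recompute each row's even parity and compare to rp:
  r0: data parity 0, sent rp 0 → ok
  r1: data parity 0, sent rp 1 → mismatch
  r2: data parity 1, sent rp 1 → ok
Recompute each column's even parity and compare to cp:
  c0: data parity 1, sent cp 1 → ok
  c1: data parity 0, sent cp 0 → ok
  c2: data parity 0, sent cp 1 → mismatch
Exactly one row (r1) and one column (c2) fail → the flipped bit is at their intersection.

row 1, column 2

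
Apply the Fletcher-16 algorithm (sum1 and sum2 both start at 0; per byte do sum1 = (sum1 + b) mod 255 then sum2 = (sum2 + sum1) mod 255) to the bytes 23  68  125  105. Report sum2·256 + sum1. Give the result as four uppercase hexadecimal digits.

8D42

Running sums (mod 255):
  after byte 0 (23): sum1=23, sum2=23
  after byte 1 (68): sum1=91, sum2=114
  after byte 2 (125): sum1=216, sum2=75
  after byte 3 (105): sum1=66, sum2=141
Checksum = sum2·256 + sum1 = 141·256 + 66 = 36162 = 0x8D42.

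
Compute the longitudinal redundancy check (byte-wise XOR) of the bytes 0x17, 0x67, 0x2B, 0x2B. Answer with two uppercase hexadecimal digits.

70

XOR the bytes together:
  start with 0x17
  0x17 ⊕ 0x67 = 0x70
  0x70 ⊕ 0x2B = 0x5B
  0x5B ⊕ 0x2B = 0x70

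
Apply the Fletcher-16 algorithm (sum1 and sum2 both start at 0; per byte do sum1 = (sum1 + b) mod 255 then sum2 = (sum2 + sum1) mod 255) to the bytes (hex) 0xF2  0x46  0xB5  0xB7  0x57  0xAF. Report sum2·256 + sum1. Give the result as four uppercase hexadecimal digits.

6DAD

Running sums (mod 255):
  after byte 0 (0xF2): sum1=242, sum2=242
  after byte 1 (0x46): sum1=57, sum2=44
  after byte 2 (0xB5): sum1=238, sum2=27
  after byte 3 (0xB7): sum1=166, sum2=193
  after byte 4 (0x57): sum1=253, sum2=191
  after byte 5 (0xAF): sum1=173, sum2=109
Checksum = sum2·256 + sum1 = 109·256 + 173 = 28077 = 0x6DAD.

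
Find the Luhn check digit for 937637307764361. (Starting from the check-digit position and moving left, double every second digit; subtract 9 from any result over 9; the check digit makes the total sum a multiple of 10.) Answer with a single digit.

5

Partial digits right→left: 1 6 3 4 6 7 7 0 3 7 3 6 7 3 9
Double every second digit counting from the check-digit position (so the 1st, 3rd, 5th, ... of the partial from the right).
  doubled (with −9 where >9): 2 6 3 5 6 6 5 9 → sum 42
  kept as-is: 6 4 7 0 7 6 3 → sum 33
Total = 42 + 33 = 75.
Check digit = (10 − (75 mod 10)) mod 10 = 5.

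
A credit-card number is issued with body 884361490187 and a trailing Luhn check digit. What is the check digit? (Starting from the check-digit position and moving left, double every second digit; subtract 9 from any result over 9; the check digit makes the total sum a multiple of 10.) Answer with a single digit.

Partial digits right→left: 7 8 1 0 9 4 1 6 3 4 8 8
Double every second digit counting from the check-digit position (so the 1st, 3rd, 5th, ... of the partial from the right).
  doubled (with −9 where >9): 5 2 9 2 6 7 → sum 31
  kept as-is: 8 0 4 6 4 8 → sum 30
Total = 31 + 30 = 61.
Check digit = (10 − (61 mod 10)) mod 10 = 9.

9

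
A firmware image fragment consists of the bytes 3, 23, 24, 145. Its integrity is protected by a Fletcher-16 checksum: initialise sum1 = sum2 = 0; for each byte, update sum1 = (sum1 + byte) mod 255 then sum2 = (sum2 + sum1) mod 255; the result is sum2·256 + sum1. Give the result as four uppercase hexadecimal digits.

13C3

Running sums (mod 255):
  after byte 0 (3): sum1=3, sum2=3
  after byte 1 (23): sum1=26, sum2=29
  after byte 2 (24): sum1=50, sum2=79
  after byte 3 (145): sum1=195, sum2=19
Checksum = sum2·256 + sum1 = 19·256 + 195 = 5059 = 0x13C3.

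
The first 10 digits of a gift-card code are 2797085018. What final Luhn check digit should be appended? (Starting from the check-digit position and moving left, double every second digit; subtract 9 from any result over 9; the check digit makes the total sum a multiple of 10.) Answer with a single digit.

9

Partial digits right→left: 8 1 0 5 8 0 7 9 7 2
Double every second digit counting from the check-digit position (so the 1st, 3rd, 5th, ... of the partial from the right).
  doubled (with −9 where >9): 7 0 7 5 5 → sum 24
  kept as-is: 1 5 0 9 2 → sum 17
Total = 24 + 17 = 41.
Check digit = (10 − (41 mod 10)) mod 10 = 9.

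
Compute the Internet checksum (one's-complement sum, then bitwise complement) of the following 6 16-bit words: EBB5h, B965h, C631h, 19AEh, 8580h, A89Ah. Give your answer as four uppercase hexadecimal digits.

4CE9

One's-complement addition (fold any carry out of bit 15 back into bit 0):
  0xEBB5 + 0xB965 = 0x1A51A → wrap carry → 0xA51B
  0xA51B + 0xC631 = 0x16B4C → wrap carry → 0x6B4D
  0x6B4D + 0x19AE = 0x084FB
  0x84FB + 0x8580 = 0x10A7B → wrap carry → 0x0A7C
  0x0A7C + 0xA89A = 0x0B316
One's-complement sum = 0xB316.
Checksum = ~0xB316 & 0xFFFF = 0x4CE9.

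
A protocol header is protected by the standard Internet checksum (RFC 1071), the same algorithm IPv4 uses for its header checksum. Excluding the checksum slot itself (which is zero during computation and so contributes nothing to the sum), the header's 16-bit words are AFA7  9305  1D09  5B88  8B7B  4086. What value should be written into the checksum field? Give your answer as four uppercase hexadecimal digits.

One's-complement addition (fold any carry out of bit 15 back into bit 0):
  0xAFA7 + 0x9305 = 0x142AC → wrap carry → 0x42AD
  0x42AD + 0x1D09 = 0x05FB6
  0x5FB6 + 0x5B88 = 0x0BB3E
  0xBB3E + 0x8B7B = 0x146B9 → wrap carry → 0x46BA
  0x46BA + 0x4086 = 0x08740
One's-complement sum = 0x8740.
Checksum = ~0x8740 & 0xFFFF = 0x78BF.

78BF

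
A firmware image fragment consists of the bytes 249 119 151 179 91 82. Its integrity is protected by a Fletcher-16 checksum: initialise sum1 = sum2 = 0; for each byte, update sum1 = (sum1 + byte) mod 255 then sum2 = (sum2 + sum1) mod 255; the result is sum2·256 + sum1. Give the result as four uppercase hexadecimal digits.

B36A

Running sums (mod 255):
  after byte 0 (249): sum1=249, sum2=249
  after byte 1 (119): sum1=113, sum2=107
  after byte 2 (151): sum1=9, sum2=116
  after byte 3 (179): sum1=188, sum2=49
  after byte 4 (91): sum1=24, sum2=73
  after byte 5 (82): sum1=106, sum2=179
Checksum = sum2·256 + sum1 = 179·256 + 106 = 45930 = 0xB36A.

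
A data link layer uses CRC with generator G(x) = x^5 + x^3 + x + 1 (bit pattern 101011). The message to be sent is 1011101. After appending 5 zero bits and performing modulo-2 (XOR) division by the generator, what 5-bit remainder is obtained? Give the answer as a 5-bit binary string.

10011

Append 5 zeros: 101110100000. Divide by 101011 (XOR where the leading bit is 1):
  pos 0: 101110 XOR 101011 = 000101
  pos 3: 101100 XOR 101011 = 000111
  pos 6: 111000 XOR 101011 = 010011
Remainder (last 5 bits) = 10011. This is the CRC / FCS.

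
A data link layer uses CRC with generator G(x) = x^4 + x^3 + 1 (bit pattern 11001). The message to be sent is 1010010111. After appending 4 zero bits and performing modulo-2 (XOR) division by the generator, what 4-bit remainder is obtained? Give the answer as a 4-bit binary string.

1000

Append 4 zeros: 10100101110000. Divide by 11001 (XOR where the leading bit is 1):
  pos 0: 10100 XOR 11001 = 01101
  pos 1: 11011 XOR 11001 = 00010
  pos 4: 10011 XOR 11001 = 01010
  pos 5: 10101 XOR 11001 = 01100
  pos 6: 11000 XOR 11001 = 00001
Remainder (last 4 bits) = 1000. This is the CRC / FCS.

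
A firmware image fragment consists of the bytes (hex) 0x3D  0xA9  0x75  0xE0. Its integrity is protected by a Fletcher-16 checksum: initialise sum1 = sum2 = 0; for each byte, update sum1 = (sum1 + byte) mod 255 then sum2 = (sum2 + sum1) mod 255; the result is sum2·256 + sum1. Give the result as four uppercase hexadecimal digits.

BD3D

Running sums (mod 255):
  after byte 0 (0x3D): sum1=61, sum2=61
  after byte 1 (0xA9): sum1=230, sum2=36
  after byte 2 (0x75): sum1=92, sum2=128
  after byte 3 (0xE0): sum1=61, sum2=189
Checksum = sum2·256 + sum1 = 189·256 + 61 = 48445 = 0xBD3D.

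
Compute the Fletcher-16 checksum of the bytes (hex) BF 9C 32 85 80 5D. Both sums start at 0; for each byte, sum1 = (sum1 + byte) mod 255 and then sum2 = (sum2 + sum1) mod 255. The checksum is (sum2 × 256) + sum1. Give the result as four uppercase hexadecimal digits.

45F1

Running sums (mod 255):
  after byte 0 (BF): sum1=191, sum2=191
  after byte 1 (9C): sum1=92, sum2=28
  after byte 2 (32): sum1=142, sum2=170
  after byte 3 (85): sum1=20, sum2=190
  after byte 4 (80): sum1=148, sum2=83
  after byte 5 (5D): sum1=241, sum2=69
Checksum = sum2·256 + sum1 = 69·256 + 241 = 17905 = 0x45F1.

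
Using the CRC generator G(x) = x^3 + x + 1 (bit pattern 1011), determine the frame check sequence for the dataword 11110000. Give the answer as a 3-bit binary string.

Append 3 zeros: 11110000000. Divide by 1011 (XOR where the leading bit is 1):
  pos 0: 1111 XOR 1011 = 0100
  pos 1: 1000 XOR 1011 = 0011
  pos 3: 1100 XOR 1011 = 0111
  pos 4: 1110 XOR 1011 = 0101
  pos 5: 1010 XOR 1011 = 0001
Remainder (last 3 bits) = 100. This is the CRC / FCS.

100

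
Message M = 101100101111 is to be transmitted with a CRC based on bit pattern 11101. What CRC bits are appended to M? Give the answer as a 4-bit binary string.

1010

Append 4 zeros: 1011001011110000. Divide by 11101 (XOR where the leading bit is 1):
  pos 0: 10110 XOR 11101 = 01011
  pos 1: 10110 XOR 11101 = 01011
  pos 2: 10111 XOR 11101 = 01010
  pos 3: 10100 XOR 11101 = 01001
  pos 4: 10011 XOR 11101 = 01110
  pos 5: 11101 XOR 11101 = 00000
  pos 10: 11000 XOR 11101 = 00101
Remainder (last 4 bits) = 1010. This is the CRC / FCS.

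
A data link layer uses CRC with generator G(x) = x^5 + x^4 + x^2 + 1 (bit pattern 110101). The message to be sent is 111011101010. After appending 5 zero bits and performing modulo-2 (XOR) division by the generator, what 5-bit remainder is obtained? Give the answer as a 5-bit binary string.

Append 5 zeros: 11101110101000000. Divide by 110101 (XOR where the leading bit is 1):
  pos 0: 111011 XOR 110101 = 001110
  pos 2: 111010 XOR 110101 = 001111
  pos 4: 111110 XOR 110101 = 001011
  pos 6: 101110 XOR 110101 = 011011
  pos 7: 110110 XOR 110101 = 000011
  pos 11: 110000 XOR 110101 = 000101
Remainder (last 5 bits) = 00101. This is the CRC / FCS.

00101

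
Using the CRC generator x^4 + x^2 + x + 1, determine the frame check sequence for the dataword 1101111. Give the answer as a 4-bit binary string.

1111

Append 4 zeros: 11011110000. Divide by 10111 (XOR where the leading bit is 1):
  pos 0: 11011 XOR 10111 = 01100
  pos 1: 11001 XOR 10111 = 01110
  pos 2: 11101 XOR 10111 = 01010
  pos 3: 10100 XOR 10111 = 00011
  pos 6: 11000 XOR 10111 = 01111
Remainder (last 4 bits) = 1111. This is the CRC / FCS.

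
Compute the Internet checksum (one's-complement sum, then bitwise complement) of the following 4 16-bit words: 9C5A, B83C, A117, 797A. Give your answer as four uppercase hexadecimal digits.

90D6

One's-complement addition (fold any carry out of bit 15 back into bit 0):
  0x9C5A + 0xB83C = 0x15496 → wrap carry → 0x5497
  0x5497 + 0xA117 = 0x0F5AE
  0xF5AE + 0x797A = 0x16F28 → wrap carry → 0x6F29
One's-complement sum = 0x6F29.
Checksum = ~0x6F29 & 0xFFFF = 0x90D6.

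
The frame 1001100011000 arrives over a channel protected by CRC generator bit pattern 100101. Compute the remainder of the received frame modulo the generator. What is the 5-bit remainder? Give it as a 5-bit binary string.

00001

Modulo-2 division of 1001100011000 by 100101:
  pos 0: 100110 XOR 100101 = 000011
  pos 4: 110011 XOR 100101 = 010110
  pos 5: 101100 XOR 100101 = 001001
  pos 7: 100100 XOR 100101 = 000001
Remainder = 00001 (nonzero — an error is detected).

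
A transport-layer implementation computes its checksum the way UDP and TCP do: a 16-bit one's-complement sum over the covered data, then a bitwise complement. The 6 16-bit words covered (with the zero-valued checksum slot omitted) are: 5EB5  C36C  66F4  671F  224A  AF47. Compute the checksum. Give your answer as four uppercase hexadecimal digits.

One's-complement addition (fold any carry out of bit 15 back into bit 0):
  0x5EB5 + 0xC36C = 0x12221 → wrap carry → 0x2222
  0x2222 + 0x66F4 = 0x08916
  0x8916 + 0x671F = 0x0F035
  0xF035 + 0x224A = 0x1127F → wrap carry → 0x1280
  0x1280 + 0xAF47 = 0x0C1C7
One's-complement sum = 0xC1C7.
Checksum = ~0xC1C7 & 0xFFFF = 0x3E38.

3E38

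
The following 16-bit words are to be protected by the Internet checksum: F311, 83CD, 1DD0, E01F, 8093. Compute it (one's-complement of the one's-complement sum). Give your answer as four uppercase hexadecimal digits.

One's-complement addition (fold any carry out of bit 15 back into bit 0):
  0xF311 + 0x83CD = 0x176DE → wrap carry → 0x76DF
  0x76DF + 0x1DD0 = 0x094AF
  0x94AF + 0xE01F = 0x174CE → wrap carry → 0x74CF
  0x74CF + 0x8093 = 0x0F562
One's-complement sum = 0xF562.
Checksum = ~0xF562 & 0xFFFF = 0x0A9D.

0A9D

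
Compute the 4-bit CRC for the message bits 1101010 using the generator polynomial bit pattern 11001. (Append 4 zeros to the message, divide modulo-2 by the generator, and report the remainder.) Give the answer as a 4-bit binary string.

Append 4 zeros: 11010100000. Divide by 11001 (XOR where the leading bit is 1):
  pos 0: 11010 XOR 11001 = 00011
  pos 3: 11100 XOR 11001 = 00101
  pos 5: 10100 XOR 11001 = 01101
  pos 6: 11010 XOR 11001 = 00011
Remainder (last 4 bits) = 0011. This is the CRC / FCS.

0011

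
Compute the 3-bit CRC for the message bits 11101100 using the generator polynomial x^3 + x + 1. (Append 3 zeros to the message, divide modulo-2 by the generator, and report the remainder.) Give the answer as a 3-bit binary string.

Append 3 zeros: 11101100000. Divide by 1011 (XOR where the leading bit is 1):
  pos 0: 1110 XOR 1011 = 0101
  pos 1: 1011 XOR 1011 = 0000
  pos 5: 1000 XOR 1011 = 0011
  pos 7: 1100 XOR 1011 = 0111
Remainder (last 3 bits) = 111. This is the CRC / FCS.

111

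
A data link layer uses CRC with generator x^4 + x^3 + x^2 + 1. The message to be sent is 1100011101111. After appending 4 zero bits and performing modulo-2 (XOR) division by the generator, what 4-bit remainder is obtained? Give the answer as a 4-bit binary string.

0010

Append 4 zeros: 11000111011110000. Divide by 11101 (XOR where the leading bit is 1):
  pos 0: 11000 XOR 11101 = 00101
  pos 2: 10111 XOR 11101 = 01010
  pos 3: 10101 XOR 11101 = 01000
  pos 4: 10000 XOR 11101 = 01101
  pos 5: 11011 XOR 11101 = 00110
  pos 7: 11011 XOR 11101 = 00110
  pos 9: 11010 XOR 11101 = 00111
  pos 11: 11100 XOR 11101 = 00001
Remainder (last 4 bits) = 0010. This is the CRC / FCS.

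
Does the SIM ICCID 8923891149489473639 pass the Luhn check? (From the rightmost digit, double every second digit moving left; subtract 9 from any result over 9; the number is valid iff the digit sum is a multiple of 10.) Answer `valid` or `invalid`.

valid

From the right, keep odd positions and double even positions (subtract 9 from any doubled value over 9):
  doubled (positions 2,4,...): 6 6 8 7 9 2 9 6 9 → sum 62
  kept (positions 1,3,...): 9 6 7 9 4 4 1 8 2 8 → sum 58
Total = 120.
120 mod 10 = 0, so the number is valid.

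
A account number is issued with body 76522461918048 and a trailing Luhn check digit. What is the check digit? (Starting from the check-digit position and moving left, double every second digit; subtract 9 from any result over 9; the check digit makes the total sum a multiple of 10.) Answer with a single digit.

3

Partial digits right→left: 8 4 0 8 1 9 1 6 4 2 2 5 6 7
Double every second digit counting from the check-digit position (so the 1st, 3rd, 5th, ... of the partial from the right).
  doubled (with −9 where >9): 7 0 2 2 8 4 3 → sum 26
  kept as-is: 4 8 9 6 2 5 7 → sum 41
Total = 26 + 41 = 67.
Check digit = (10 − (67 mod 10)) mod 10 = 3.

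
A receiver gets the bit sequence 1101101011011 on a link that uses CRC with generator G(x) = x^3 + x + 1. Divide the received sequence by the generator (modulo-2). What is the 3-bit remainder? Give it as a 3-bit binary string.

100

Modulo-2 division of 1101101011011 by 1011:
  pos 0: 1101 XOR 1011 = 0110
  pos 1: 1101 XOR 1011 = 0110
  pos 2: 1100 XOR 1011 = 0111
  pos 3: 1111 XOR 1011 = 0100
  pos 4: 1000 XOR 1011 = 0011
  pos 6: 1111 XOR 1011 = 0100
  pos 7: 1000 XOR 1011 = 0011
  pos 9: 1111 XOR 1011 = 0100
Remainder = 100 (nonzero — an error is detected).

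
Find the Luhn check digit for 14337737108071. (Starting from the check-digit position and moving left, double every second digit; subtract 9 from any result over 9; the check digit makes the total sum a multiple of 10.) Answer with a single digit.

Partial digits right→left: 1 7 0 8 0 1 7 3 7 7 3 3 4 1
Double every second digit counting from the check-digit position (so the 1st, 3rd, 5th, ... of the partial from the right).
  doubled (with −9 where >9): 2 0 0 5 5 6 8 → sum 26
  kept as-is: 7 8 1 3 7 3 1 → sum 30
Total = 26 + 30 = 56.
Check digit = (10 − (56 mod 10)) mod 10 = 4.

4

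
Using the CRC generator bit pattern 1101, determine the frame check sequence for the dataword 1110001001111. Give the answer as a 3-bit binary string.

110

Append 3 zeros: 1110001001111000. Divide by 1101 (XOR where the leading bit is 1):
  pos 0: 1110 XOR 1101 = 0011
  pos 2: 1100 XOR 1101 = 0001
  pos 5: 1100 XOR 1101 = 0001
  pos 8: 1111 XOR 1101 = 0010
  pos 10: 1010 XOR 1101 = 0111
  pos 11: 1110 XOR 1101 = 0011
Remainder (last 3 bits) = 110. This is the CRC / FCS.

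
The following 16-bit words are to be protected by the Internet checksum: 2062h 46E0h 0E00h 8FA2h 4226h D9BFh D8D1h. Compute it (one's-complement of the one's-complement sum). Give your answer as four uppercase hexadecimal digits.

One's-complement addition (fold any carry out of bit 15 back into bit 0):
  0x2062 + 0x46E0 = 0x06742
  0x6742 + 0x0E00 = 0x07542
  0x7542 + 0x8FA2 = 0x104E4 → wrap carry → 0x04E5
  0x04E5 + 0x4226 = 0x0470B
  0x470B + 0xD9BF = 0x120CA → wrap carry → 0x20CB
  0x20CB + 0xD8D1 = 0x0F99C
One's-complement sum = 0xF99C.
Checksum = ~0xF99C & 0xFFFF = 0x0663.

0663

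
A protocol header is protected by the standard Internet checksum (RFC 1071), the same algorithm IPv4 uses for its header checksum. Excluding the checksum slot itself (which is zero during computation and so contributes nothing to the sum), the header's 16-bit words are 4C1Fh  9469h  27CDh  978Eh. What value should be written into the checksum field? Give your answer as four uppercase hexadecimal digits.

601B

One's-complement addition (fold any carry out of bit 15 back into bit 0):
  0x4C1F + 0x9469 = 0x0E088
  0xE088 + 0x27CD = 0x10855 → wrap carry → 0x0856
  0x0856 + 0x978E = 0x09FE4
One's-complement sum = 0x9FE4.
Checksum = ~0x9FE4 & 0xFFFF = 0x601B.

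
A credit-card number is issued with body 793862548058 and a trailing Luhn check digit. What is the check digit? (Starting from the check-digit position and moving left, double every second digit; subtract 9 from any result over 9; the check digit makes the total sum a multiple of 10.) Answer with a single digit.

1

Partial digits right→left: 8 5 0 8 4 5 2 6 8 3 9 7
Double every second digit counting from the check-digit position (so the 1st, 3rd, 5th, ... of the partial from the right).
  doubled (with −9 where >9): 7 0 8 4 7 9 → sum 35
  kept as-is: 5 8 5 6 3 7 → sum 34
Total = 35 + 34 = 69.
Check digit = (10 − (69 mod 10)) mod 10 = 1.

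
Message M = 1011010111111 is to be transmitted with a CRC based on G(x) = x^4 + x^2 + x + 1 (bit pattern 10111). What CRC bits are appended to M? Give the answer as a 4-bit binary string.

1100

Append 4 zeros: 10110101111110000. Divide by 10111 (XOR where the leading bit is 1):
  pos 0: 10110 XOR 10111 = 00001
  pos 4: 11011 XOR 10111 = 01100
  pos 5: 11001 XOR 10111 = 01110
  pos 6: 11101 XOR 10111 = 01010
  pos 7: 10101 XOR 10111 = 00010
  pos 10: 10100 XOR 10111 = 00011
Remainder (last 4 bits) = 1100. This is the CRC / FCS.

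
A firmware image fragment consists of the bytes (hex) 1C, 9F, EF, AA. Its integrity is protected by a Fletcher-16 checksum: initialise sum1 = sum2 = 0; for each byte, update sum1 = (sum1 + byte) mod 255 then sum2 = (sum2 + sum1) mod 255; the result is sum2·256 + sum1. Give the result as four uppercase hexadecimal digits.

D956

Running sums (mod 255):
  after byte 0 (1C): sum1=28, sum2=28
  after byte 1 (9F): sum1=187, sum2=215
  after byte 2 (EF): sum1=171, sum2=131
  after byte 3 (AA): sum1=86, sum2=217
Checksum = sum2·256 + sum1 = 217·256 + 86 = 55638 = 0xD956.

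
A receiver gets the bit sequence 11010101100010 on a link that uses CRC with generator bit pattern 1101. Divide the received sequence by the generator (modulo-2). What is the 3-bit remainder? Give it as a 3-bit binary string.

101

Modulo-2 division of 11010101100010 by 1101:
  pos 0: 1101 XOR 1101 = 0000
  pos 5: 1011 XOR 1101 = 0110
  pos 6: 1100 XOR 1101 = 0001
  pos 9: 1001 XOR 1101 = 0100
  pos 10: 1000 XOR 1101 = 0101
Remainder = 101 (nonzero — an error is detected).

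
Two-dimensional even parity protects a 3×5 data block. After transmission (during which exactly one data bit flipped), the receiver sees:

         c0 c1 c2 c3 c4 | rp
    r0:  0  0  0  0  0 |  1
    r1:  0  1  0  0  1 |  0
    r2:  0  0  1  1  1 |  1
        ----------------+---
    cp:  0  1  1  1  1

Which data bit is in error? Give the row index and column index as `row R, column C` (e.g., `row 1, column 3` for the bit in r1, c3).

row 0, column 4

Recompute each row's even parity and compare to rp:
  r0: data parity 0, sent rp 1 → mismatch
  r1: data parity 0, sent rp 0 → ok
  r2: data parity 1, sent rp 1 → ok
Recompute each column's even parity and compare to cp:
  c0: data parity 0, sent cp 0 → ok
  c1: data parity 1, sent cp 1 → ok
  c2: data parity 1, sent cp 1 → ok
  c3: data parity 1, sent cp 1 → ok
  c4: data parity 0, sent cp 1 → mismatch
Exactly one row (r0) and one column (c4) fail → the flipped bit is at their intersection.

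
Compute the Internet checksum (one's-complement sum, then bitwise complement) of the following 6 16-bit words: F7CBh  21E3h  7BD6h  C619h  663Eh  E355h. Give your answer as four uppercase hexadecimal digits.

5ACC

One's-complement addition (fold any carry out of bit 15 back into bit 0):
  0xF7CB + 0x21E3 = 0x119AE → wrap carry → 0x19AF
  0x19AF + 0x7BD6 = 0x09585
  0x9585 + 0xC619 = 0x15B9E → wrap carry → 0x5B9F
  0x5B9F + 0x663E = 0x0C1DD
  0xC1DD + 0xE355 = 0x1A532 → wrap carry → 0xA533
One's-complement sum = 0xA533.
Checksum = ~0xA533 & 0xFFFF = 0x5ACC.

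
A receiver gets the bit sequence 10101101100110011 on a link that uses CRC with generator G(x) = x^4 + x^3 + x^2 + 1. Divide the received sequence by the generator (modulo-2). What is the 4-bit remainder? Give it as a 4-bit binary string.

Modulo-2 division of 10101101100110011 by 11101:
  pos 0: 10101 XOR 11101 = 01000
  pos 1: 10001 XOR 11101 = 01100
  pos 2: 11000 XOR 11101 = 00101
  pos 4: 10111 XOR 11101 = 01010
  pos 5: 10100 XOR 11101 = 01001
  pos 6: 10010 XOR 11101 = 01111
  pos 7: 11111 XOR 11101 = 00010
  pos 10: 10100 XOR 11101 = 01001
  pos 11: 10011 XOR 11101 = 01110
  pos 12: 11101 XOR 11101 = 00000
Remainder = 0000 (zero — the frame passes the CRC check).

0000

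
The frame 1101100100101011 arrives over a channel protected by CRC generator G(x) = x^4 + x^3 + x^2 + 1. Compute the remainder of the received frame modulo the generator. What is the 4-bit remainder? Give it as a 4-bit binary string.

0111

Modulo-2 division of 1101100100101011 by 11101:
  pos 0: 11011 XOR 11101 = 00110
  pos 2: 11000 XOR 11101 = 00101
  pos 4: 10110 XOR 11101 = 01011
  pos 5: 10110 XOR 11101 = 01011
  pos 6: 10111 XOR 11101 = 01010
  pos 7: 10100 XOR 11101 = 01001
  pos 8: 10011 XOR 11101 = 01110
  pos 9: 11100 XOR 11101 = 00001
Remainder = 0111 (nonzero — an error is detected).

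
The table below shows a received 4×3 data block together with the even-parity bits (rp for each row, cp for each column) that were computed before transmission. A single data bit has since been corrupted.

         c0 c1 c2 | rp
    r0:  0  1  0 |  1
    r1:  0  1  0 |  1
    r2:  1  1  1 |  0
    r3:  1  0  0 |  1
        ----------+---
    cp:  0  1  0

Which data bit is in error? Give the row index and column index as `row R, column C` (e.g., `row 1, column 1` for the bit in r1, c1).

Recompute each row's even parity and compare to rp:
  r0: data parity 1, sent rp 1 → ok
  r1: data parity 1, sent rp 1 → ok
  r2: data parity 1, sent rp 0 → mismatch
  r3: data parity 1, sent rp 1 → ok
Recompute each column's even parity and compare to cp:
  c0: data parity 0, sent cp 0 → ok
  c1: data parity 1, sent cp 1 → ok
  c2: data parity 1, sent cp 0 → mismatch
Exactly one row (r2) and one column (c2) fail → the flipped bit is at their intersection.

row 2, column 2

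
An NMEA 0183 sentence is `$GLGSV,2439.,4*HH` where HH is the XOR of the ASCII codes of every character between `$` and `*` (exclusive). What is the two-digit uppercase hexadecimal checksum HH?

5F

XOR the ASCII codes of the payload characters:
  'G' = 0x47 → acc = 0x47
  'L' = 0x4C → acc = 0x0B
  'G' = 0x47 → acc = 0x4C
  'S' = 0x53 → acc = 0x1F
  'V' = 0x56 → acc = 0x49
  ',' = 0x2C → acc = 0x65
  '2' = 0x32 → acc = 0x57
  '4' = 0x34 → acc = 0x63
  '3' = 0x33 → acc = 0x50
  '9' = 0x39 → acc = 0x69
  '.' = 0x2E → acc = 0x47
  ',' = 0x2C → acc = 0x6B
  '4' = 0x34 → acc = 0x5F
Checksum = 0x5F.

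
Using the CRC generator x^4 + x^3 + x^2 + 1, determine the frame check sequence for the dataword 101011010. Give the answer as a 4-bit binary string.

Append 4 zeros: 1010110100000. Divide by 11101 (XOR where the leading bit is 1):
  pos 0: 10101 XOR 11101 = 01000
  pos 1: 10001 XOR 11101 = 01100
  pos 2: 11000 XOR 11101 = 00101
  pos 4: 10110 XOR 11101 = 01011
  pos 5: 10110 XOR 11101 = 01011
  pos 6: 10110 XOR 11101 = 01011
  pos 7: 10110 XOR 11101 = 01011
  pos 8: 10110 XOR 11101 = 01011
Remainder (last 4 bits) = 1011. This is the CRC / FCS.

1011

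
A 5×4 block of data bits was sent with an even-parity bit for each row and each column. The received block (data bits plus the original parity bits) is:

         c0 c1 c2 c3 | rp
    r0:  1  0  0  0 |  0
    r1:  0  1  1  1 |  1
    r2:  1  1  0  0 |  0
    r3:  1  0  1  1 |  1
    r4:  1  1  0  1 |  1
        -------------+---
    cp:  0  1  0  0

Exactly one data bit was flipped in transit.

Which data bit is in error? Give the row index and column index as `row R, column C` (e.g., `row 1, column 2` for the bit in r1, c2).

row 0, column 3

Recompute each row's even parity and compare to rp:
  r0: data parity 1, sent rp 0 → mismatch
  r1: data parity 1, sent rp 1 → ok
  r2: data parity 0, sent rp 0 → ok
  r3: data parity 1, sent rp 1 → ok
  r4: data parity 1, sent rp 1 → ok
Recompute each column's even parity and compare to cp:
  c0: data parity 0, sent cp 0 → ok
  c1: data parity 1, sent cp 1 → ok
  c2: data parity 0, sent cp 0 → ok
  c3: data parity 1, sent cp 0 → mismatch
Exactly one row (r0) and one column (c3) fail → the flipped bit is at their intersection.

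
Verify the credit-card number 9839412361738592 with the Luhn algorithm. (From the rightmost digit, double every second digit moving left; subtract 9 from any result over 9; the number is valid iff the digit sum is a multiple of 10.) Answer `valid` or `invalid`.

invalid

From the right, keep odd positions and double even positions (subtract 9 from any doubled value over 9):
  doubled (positions 2,4,...): 9 7 5 3 4 8 6 9 → sum 51
  kept (positions 1,3,...): 2 5 3 1 3 1 9 8 → sum 32
Total = 83.
83 mod 10 = 3, so the number is invalid.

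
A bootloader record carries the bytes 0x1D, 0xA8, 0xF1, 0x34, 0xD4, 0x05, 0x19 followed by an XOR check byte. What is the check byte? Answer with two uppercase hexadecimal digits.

XOR the bytes together:
  start with 0x1D
  0x1D ⊕ 0xA8 = 0xB5
  0xB5 ⊕ 0xF1 = 0x44
  0x44 ⊕ 0x34 = 0x70
  0x70 ⊕ 0xD4 = 0xA4
  0xA4 ⊕ 0x05 = 0xA1
  0xA1 ⊕ 0x19 = 0xB8

B8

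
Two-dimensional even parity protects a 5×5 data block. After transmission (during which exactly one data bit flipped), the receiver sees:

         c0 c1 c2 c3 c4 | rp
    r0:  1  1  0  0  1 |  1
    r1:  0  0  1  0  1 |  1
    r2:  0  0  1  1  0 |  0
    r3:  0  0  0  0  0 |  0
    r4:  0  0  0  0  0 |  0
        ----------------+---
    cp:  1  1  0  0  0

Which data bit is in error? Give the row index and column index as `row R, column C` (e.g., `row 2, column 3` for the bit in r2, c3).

row 1, column 3

Recompute each row's even parity and compare to rp:
  r0: data parity 1, sent rp 1 → ok
  r1: data parity 0, sent rp 1 → mismatch
  r2: data parity 0, sent rp 0 → ok
  r3: data parity 0, sent rp 0 → ok
  r4: data parity 0, sent rp 0 → ok
Recompute each column's even parity and compare to cp:
  c0: data parity 1, sent cp 1 → ok
  c1: data parity 1, sent cp 1 → ok
  c2: data parity 0, sent cp 0 → ok
  c3: data parity 1, sent cp 0 → mismatch
  c4: data parity 0, sent cp 0 → ok
Exactly one row (r1) and one column (c3) fail → the flipped bit is at their intersection.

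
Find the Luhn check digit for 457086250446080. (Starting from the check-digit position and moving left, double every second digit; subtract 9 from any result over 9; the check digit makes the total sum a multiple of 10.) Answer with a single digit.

4

Partial digits right→left: 0 8 0 6 4 4 0 5 2 6 8 0 7 5 4
Double every second digit counting from the check-digit position (so the 1st, 3rd, 5th, ... of the partial from the right).
  doubled (with −9 where >9): 0 0 8 0 4 7 5 8 → sum 32
  kept as-is: 8 6 4 5 6 0 5 → sum 34
Total = 32 + 34 = 66.
Check digit = (10 − (66 mod 10)) mod 10 = 4.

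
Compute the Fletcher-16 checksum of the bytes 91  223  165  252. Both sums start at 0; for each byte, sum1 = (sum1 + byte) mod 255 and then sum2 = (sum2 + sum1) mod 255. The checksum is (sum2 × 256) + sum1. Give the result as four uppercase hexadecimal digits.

Running sums (mod 255):
  after byte 0 (91): sum1=91, sum2=91
  after byte 1 (223): sum1=59, sum2=150
  after byte 2 (165): sum1=224, sum2=119
  after byte 3 (252): sum1=221, sum2=85
Checksum = sum2·256 + sum1 = 85·256 + 221 = 21981 = 0x55DD.

55DD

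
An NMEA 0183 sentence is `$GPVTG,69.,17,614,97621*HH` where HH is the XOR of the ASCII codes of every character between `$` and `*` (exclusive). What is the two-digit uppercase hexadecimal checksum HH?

7D

XOR the ASCII codes of the payload characters:
  'G' = 0x47 → acc = 0x47
  'P' = 0x50 → acc = 0x17
  'V' = 0x56 → acc = 0x41
  'T' = 0x54 → acc = 0x15
  'G' = 0x47 → acc = 0x52
  ',' = 0x2C → acc = 0x7E
  '6' = 0x36 → acc = 0x48
  '9' = 0x39 → acc = 0x71
  '.' = 0x2E → acc = 0x5F
  ',' = 0x2C → acc = 0x73
  '1' = 0x31 → acc = 0x42
  '7' = 0x37 → acc = 0x75
  ',' = 0x2C → acc = 0x59
  '6' = 0x36 → acc = 0x6F
  '1' = 0x31 → acc = 0x5E
  '4' = 0x34 → acc = 0x6A
  ',' = 0x2C → acc = 0x46
  '9' = 0x39 → acc = 0x7F
  '7' = 0x37 → acc = 0x48
  '6' = 0x36 → acc = 0x7E
  '2' = 0x32 → acc = 0x4C
  '1' = 0x31 → acc = 0x7D
Checksum = 0x7D.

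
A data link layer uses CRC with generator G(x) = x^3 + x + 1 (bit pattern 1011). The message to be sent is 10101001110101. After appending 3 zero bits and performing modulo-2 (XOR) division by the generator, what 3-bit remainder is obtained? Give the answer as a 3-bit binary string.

001

Append 3 zeros: 10101001110101000. Divide by 1011 (XOR where the leading bit is 1):
  pos 0: 1010 XOR 1011 = 0001
  pos 3: 1100 XOR 1011 = 0111
  pos 4: 1111 XOR 1011 = 0100
  pos 5: 1001 XOR 1011 = 0010
  pos 7: 1010 XOR 1011 = 0001
  pos 10: 1101 XOR 1011 = 0110
  pos 11: 1100 XOR 1011 = 0111
  pos 12: 1110 XOR 1011 = 0101
  pos 13: 1010 XOR 1011 = 0001
Remainder (last 3 bits) = 001. This is the CRC / FCS.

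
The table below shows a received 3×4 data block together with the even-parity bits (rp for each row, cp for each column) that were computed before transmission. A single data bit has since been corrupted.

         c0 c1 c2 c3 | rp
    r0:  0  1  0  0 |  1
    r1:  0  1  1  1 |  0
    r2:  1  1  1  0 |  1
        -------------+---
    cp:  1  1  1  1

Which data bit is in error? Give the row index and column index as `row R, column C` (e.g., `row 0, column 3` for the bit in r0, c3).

row 1, column 2

Recompute each row's even parity and compare to rp:
  r0: data parity 1, sent rp 1 → ok
  r1: data parity 1, sent rp 0 → mismatch
  r2: data parity 1, sent rp 1 → ok
Recompute each column's even parity and compare to cp:
  c0: data parity 1, sent cp 1 → ok
  c1: data parity 1, sent cp 1 → ok
  c2: data parity 0, sent cp 1 → mismatch
  c3: data parity 1, sent cp 1 → ok
Exactly one row (r1) and one column (c2) fail → the flipped bit is at their intersection.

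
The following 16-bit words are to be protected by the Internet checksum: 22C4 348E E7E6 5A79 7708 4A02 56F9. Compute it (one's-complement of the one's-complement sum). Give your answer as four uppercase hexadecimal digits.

One's-complement addition (fold any carry out of bit 15 back into bit 0):
  0x22C4 + 0x348E = 0x05752
  0x5752 + 0xE7E6 = 0x13F38 → wrap carry → 0x3F39
  0x3F39 + 0x5A79 = 0x099B2
  0x99B2 + 0x7708 = 0x110BA → wrap carry → 0x10BB
  0x10BB + 0x4A02 = 0x05ABD
  0x5ABD + 0x56F9 = 0x0B1B6
One's-complement sum = 0xB1B6.
Checksum = ~0xB1B6 & 0xFFFF = 0x4E49.

4E49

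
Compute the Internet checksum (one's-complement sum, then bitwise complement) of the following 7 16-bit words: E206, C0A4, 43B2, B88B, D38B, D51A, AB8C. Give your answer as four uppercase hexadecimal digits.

One's-complement addition (fold any carry out of bit 15 back into bit 0):
  0xE206 + 0xC0A4 = 0x1A2AA → wrap carry → 0xA2AB
  0xA2AB + 0x43B2 = 0x0E65D
  0xE65D + 0xB88B = 0x19EE8 → wrap carry → 0x9EE9
  0x9EE9 + 0xD38B = 0x17274 → wrap carry → 0x7275
  0x7275 + 0xD51A = 0x1478F → wrap carry → 0x4790
  0x4790 + 0xAB8C = 0x0F31C
One's-complement sum = 0xF31C.
Checksum = ~0xF31C & 0xFFFF = 0x0CE3.

0CE3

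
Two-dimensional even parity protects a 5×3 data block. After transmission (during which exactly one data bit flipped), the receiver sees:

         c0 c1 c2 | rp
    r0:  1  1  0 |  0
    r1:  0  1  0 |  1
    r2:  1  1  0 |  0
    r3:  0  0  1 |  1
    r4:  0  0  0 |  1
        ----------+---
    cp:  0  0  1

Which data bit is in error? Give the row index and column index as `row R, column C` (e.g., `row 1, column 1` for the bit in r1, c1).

Recompute each row's even parity and compare to rp:
  r0: data parity 0, sent rp 0 → ok
  r1: data parity 1, sent rp 1 → ok
  r2: data parity 0, sent rp 0 → ok
  r3: data parity 1, sent rp 1 → ok
  r4: data parity 0, sent rp 1 → mismatch
Recompute each column's even parity and compare to cp:
  c0: data parity 0, sent cp 0 → ok
  c1: data parity 1, sent cp 0 → mismatch
  c2: data parity 1, sent cp 1 → ok
Exactly one row (r4) and one column (c1) fail → the flipped bit is at their intersection.

row 4, column 1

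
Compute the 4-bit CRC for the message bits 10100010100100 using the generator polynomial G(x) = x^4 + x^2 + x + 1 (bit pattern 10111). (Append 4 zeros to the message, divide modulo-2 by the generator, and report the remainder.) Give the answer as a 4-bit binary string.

Append 4 zeros: 101000101001000000. Divide by 10111 (XOR where the leading bit is 1):
  pos 0: 10100 XOR 10111 = 00011
  pos 3: 11010 XOR 10111 = 01101
  pos 4: 11011 XOR 10111 = 01100
  pos 5: 11000 XOR 10111 = 01111
  pos 6: 11110 XOR 10111 = 01001
  pos 7: 10011 XOR 10111 = 00100
  pos 9: 10000 XOR 10111 = 00111
  pos 11: 11100 XOR 10111 = 01011
  pos 12: 10110 XOR 10111 = 00001
Remainder (last 4 bits) = 0010. This is the CRC / FCS.

0010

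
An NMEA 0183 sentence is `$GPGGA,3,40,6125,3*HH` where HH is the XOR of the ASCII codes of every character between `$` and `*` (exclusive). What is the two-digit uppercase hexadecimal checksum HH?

52

XOR the ASCII codes of the payload characters:
  'G' = 0x47 → acc = 0x47
  'P' = 0x50 → acc = 0x17
  'G' = 0x47 → acc = 0x50
  'G' = 0x47 → acc = 0x17
  'A' = 0x41 → acc = 0x56
  ',' = 0x2C → acc = 0x7A
  '3' = 0x33 → acc = 0x49
  ',' = 0x2C → acc = 0x65
  '4' = 0x34 → acc = 0x51
  '0' = 0x30 → acc = 0x61
  ',' = 0x2C → acc = 0x4D
  '6' = 0x36 → acc = 0x7B
  '1' = 0x31 → acc = 0x4A
  '2' = 0x32 → acc = 0x78
  '5' = 0x35 → acc = 0x4D
  ',' = 0x2C → acc = 0x61
  '3' = 0x33 → acc = 0x52
Checksum = 0x52.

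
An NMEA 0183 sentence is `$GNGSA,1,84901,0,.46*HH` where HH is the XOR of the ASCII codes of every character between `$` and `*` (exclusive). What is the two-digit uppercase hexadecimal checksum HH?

45

XOR the ASCII codes of the payload characters:
  'G' = 0x47 → acc = 0x47
  'N' = 0x4E → acc = 0x09
  'G' = 0x47 → acc = 0x4E
  'S' = 0x53 → acc = 0x1D
  'A' = 0x41 → acc = 0x5C
  ',' = 0x2C → acc = 0x70
  '1' = 0x31 → acc = 0x41
  ',' = 0x2C → acc = 0x6D
  '8' = 0x38 → acc = 0x55
  '4' = 0x34 → acc = 0x61
  '9' = 0x39 → acc = 0x58
  '0' = 0x30 → acc = 0x68
  '1' = 0x31 → acc = 0x59
  ',' = 0x2C → acc = 0x75
  '0' = 0x30 → acc = 0x45
  ',' = 0x2C → acc = 0x69
  '.' = 0x2E → acc = 0x47
  '4' = 0x34 → acc = 0x73
  '6' = 0x36 → acc = 0x45
Checksum = 0x45.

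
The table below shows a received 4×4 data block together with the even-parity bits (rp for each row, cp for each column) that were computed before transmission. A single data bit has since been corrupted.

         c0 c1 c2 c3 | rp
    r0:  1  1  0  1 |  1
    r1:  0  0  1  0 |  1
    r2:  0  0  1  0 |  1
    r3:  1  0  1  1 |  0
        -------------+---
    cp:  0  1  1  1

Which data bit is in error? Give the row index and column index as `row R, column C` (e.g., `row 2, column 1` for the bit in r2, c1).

row 3, column 3

Recompute each row's even parity and compare to rp:
  r0: data parity 1, sent rp 1 → ok
  r1: data parity 1, sent rp 1 → ok
  r2: data parity 1, sent rp 1 → ok
  r3: data parity 1, sent rp 0 → mismatch
Recompute each column's even parity and compare to cp:
  c0: data parity 0, sent cp 0 → ok
  c1: data parity 1, sent cp 1 → ok
  c2: data parity 1, sent cp 1 → ok
  c3: data parity 0, sent cp 1 → mismatch
Exactly one row (r3) and one column (c3) fail → the flipped bit is at their intersection.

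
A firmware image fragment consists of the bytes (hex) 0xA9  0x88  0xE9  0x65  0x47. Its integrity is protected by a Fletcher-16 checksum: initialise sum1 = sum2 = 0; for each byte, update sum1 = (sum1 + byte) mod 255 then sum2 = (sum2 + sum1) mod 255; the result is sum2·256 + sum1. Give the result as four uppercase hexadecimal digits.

Running sums (mod 255):
  after byte 0 (0xA9): sum1=169, sum2=169
  after byte 1 (0x88): sum1=50, sum2=219
  after byte 2 (0xE9): sum1=28, sum2=247
  after byte 3 (0x65): sum1=129, sum2=121
  after byte 4 (0x47): sum1=200, sum2=66
Checksum = sum2·256 + sum1 = 66·256 + 200 = 17096 = 0x42C8.

42C8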